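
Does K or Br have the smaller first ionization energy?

First ionization energy rises across a period (greater Z_eff holds electrons more tightly) and falls down a group (valence electrons are farther from the nucleus).
All lie in period 4, so first ionization energy increases left to right.
So K has the smaller first ionization energy (K < Br).

K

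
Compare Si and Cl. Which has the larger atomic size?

Si

Si is in period 3, group 14; Cl is in period 3, group 17.
Radius decreases left→right (rising Z_eff, same n) and increases top→bottom (higher n).
All lie in period 3, so atomic radius increases right to left.
So Si has the larger atomic size (Si > Cl).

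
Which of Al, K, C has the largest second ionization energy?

Consider each +1 ion: Al⁺ still has 2 valence electrons; K⁺ is the bare [Ar] core; C⁺ still has 3 valence electrons.
Pulling an electron out of a noble-gas core costs far more than removing a remaining valence electron, so K sits at the high end of IE_2.
Valence configurations: Al⁺ [Ne]3s², C⁺ [He]2s²2p¹.
Tabulated IE_2 (kJ/mol): Al 1817, K 3052, C 2353.
So the second ionization energies run Al < C < K.

K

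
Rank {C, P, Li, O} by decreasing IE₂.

Li, O, C, P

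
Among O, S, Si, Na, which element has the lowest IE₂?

Si

IE_2 is the cost of taking one more electron from the +1 cation: O⁺ still has 5 valence electrons; S⁺ still has 5 valence electrons; Si⁺ still has 3 valence electrons; Na⁺ is the bare [Ne] core.
Breaking into a closed-shell core is much more expensive than removing a leftover valence electron — Na has the largest IE_2 here.
Valence configurations: O⁺ [He]2s²2p³, S⁺ [Ne]3s²3p³, Si⁺ [Ne]3s²3p¹.
Tabulated IE_2 (kJ/mol): O 3388, S 2252, Si 1577, Na 4562.
Hence IE_2: Si < S < O < Na.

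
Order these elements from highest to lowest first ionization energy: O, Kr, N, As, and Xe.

N > Kr > O > Xe > As

N is in period 2, group 15; O is in period 2, group 16; As is in period 4, group 15; Kr is in period 4, group 18; Xe is in period 5, group 18.
First ionization energy rises across a period (greater Z_eff holds electrons more tightly) and falls down a group (valence electrons are farther from the nucleus).
Here both period and group differ, so the two effects have to be weighed against each other.
Xe > As: the two effects oppose for this pair; the across-period effect wins (1170 vs 947 kJ/mol).
O > Xe: period and group pull opposite ways; the down-group shift dominates (1314 vs 1170 kJ/mol).
Kr > O: the two effects oppose for this pair; the across-period effect wins (1351 vs 1314 kJ/mol).
N > Kr: period and group pull opposite ways; the down-group shift dominates (1402 vs 1351 kJ/mol).
Note the exception: N has a higher first ionization energy than O, contrary to the simple trend — pairing an electron in O's 2p⁴ costs repulsion energy, so O ionizes more easily than half-filled N (2p³).
Tabulated first ionization energy (kJ/mol): N 1402, O 1314, As 947, Kr 1351, Xe 1170.
So from highest to lowest: N > Kr > O > Xe > As.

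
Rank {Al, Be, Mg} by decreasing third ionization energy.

Consider each +2 ion: Al²⁺ still has 1 valence electron; Be²⁺ is the bare [He] core; Mg²⁺ is the bare [Ne] core.
Pulling an electron out of a noble-gas core costs far more than removing a remaining valence electron, so Mg and Be sit at the high end of IE_3.
Approximate IE_3 values (kJ/mol): Al 2745, Be 14849, Mg 7733.
Overall IE_3 order: Al < Mg < Be.

Be, Mg, Al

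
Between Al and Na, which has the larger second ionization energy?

Na

After 1 electron has been removed, what remains? Al⁺ still has 2 valence electrons; Na⁺ is the bare [Ne] core.
Core electrons are held far more tightly than valence electrons, so Na tops the IE_2 order.
Tabulated IE_2 (kJ/mol): Al 1817, Na 4562.
So the second ionization energies run Al < Na.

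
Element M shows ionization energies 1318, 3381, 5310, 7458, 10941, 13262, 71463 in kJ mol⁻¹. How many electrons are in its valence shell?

6

Look for the largest jump between consecutive ionization energies: IE7/IE6 ≈ 5.4, far larger than any earlier ratio.
That jump marks the point where a core electron is being removed. So the atom has 6 valence electrons.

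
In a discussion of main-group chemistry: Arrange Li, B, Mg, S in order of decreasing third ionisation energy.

The third ionization energy removes an electron from the +2 ion. For each element: Li²⁺ is already 1 electron into the core; B²⁺ still has 1 valence electron; Mg²⁺ is the bare [Ne] core; S²⁺ still has 4 valence electrons.
Breaking into a closed-shell core is much more expensive than removing a leftover valence electron — Mg and Li have the largest IE_3 here.
Valence configurations: B²⁺ [He]2s¹, S²⁺ [Ne]3s²3p².
The numbers (kJ/mol): Li 11815, B 3660, Mg 7733, S 3357.
Overall IE_3 order: S < B < Mg < Li.

Li > Mg > B > S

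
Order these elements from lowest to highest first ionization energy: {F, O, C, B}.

B, C, O, F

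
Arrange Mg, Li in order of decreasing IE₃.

IE_3 is the cost of taking one more electron from the +2 cation: Mg²⁺ is the bare [Ne] core; Li²⁺ is already 1 electron into the core.
All of these are removing an electron from a noble-gas core or deeper; the smaller core (lower principal quantum number) is held far more tightly, and within a period the higher nuclear charge binds the same core more tightly.
Approximate IE_3 values (kJ/mol): Mg 7733, Li 11815.
Overall IE_3 order: Mg < Li.

Li > Mg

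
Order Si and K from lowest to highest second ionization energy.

After 1 electron has been removed, what remains? Si⁺ still has 3 valence electrons; K⁺ is the bare [Ar] core.
Core electrons are held far more tightly than valence electrons, so K tops the IE_2 order.
Approximate IE_2 values (kJ/mol): Si 1577, K 3052.
Putting it together, IE_2: Si < K.

Si < K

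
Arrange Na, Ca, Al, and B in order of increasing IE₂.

Ca, Al, B, Na

IE_2 is the cost of taking one more electron from the +1 cation: Na⁺ is the bare [Ne] core; Ca⁺ still has 1 valence electron; Al⁺ still has 2 valence electrons; B⁺ still has 2 valence electrons.
Breaking into a closed-shell core is much more expensive than removing a leftover valence electron — Na has the largest IE_2 here.
Valence configurations: Ca⁺ [Ar]4s¹, Al⁺ [Ne]3s², B⁺ [He]2s².
Approximate IE_2 values (kJ/mol): Na 4562, Ca 1145, Al 1817, B 2427.
Overall IE_2 order: Ca < Al < B < Na.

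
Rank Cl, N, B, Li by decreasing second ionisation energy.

Li > N > B > Cl

Consider each +1 ion: Cl⁺ still has 6 valence electrons; N⁺ still has 4 valence electrons; B⁺ still has 2 valence electrons; Li⁺ is the bare [He] core.
Core electrons are held far more tightly than valence electrons, so Li tops the IE_2 order.
Valence configurations: Cl⁺ [Ne]3s²3p⁴, N⁺ [He]2s²2p², B⁺ [He]2s².
Tabulated IE_2 (kJ/mol): Cl 2298, N 2856, B 2427, Li 7298.
Hence IE_2: Cl < B < N < Li.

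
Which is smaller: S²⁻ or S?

S

Forming S²⁻ adds 2 electrons to S. More electron–electron repulsion in the same shell, with unchanged nuclear charge, lets the cloud expand.
An anion is larger than its parent atom: S²⁻ > S.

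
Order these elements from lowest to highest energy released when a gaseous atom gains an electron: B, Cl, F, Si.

B, Si, F, Cl

B is in period 2, group 13; F is in period 2, group 17; Si is in period 3, group 14; Cl is in period 3, group 17.
Electron affinity generally becomes more exothermic across a period toward the halogens and less exothermic down a group.
Neither a single period nor a single group — weigh both effects.
Si > B: the two effects oppose for this pair; the across-period effect wins (134 vs 27 kJ/mol).
F > Si: relative to Si, both the across-period and down-group shifts push F's electron affinity up.
Cl > F: this pair runs against the simple trend — see the exception note.
Note the exception: Cl has a higher electron affinity than F, contrary to the simple trend — F's small 2p subshell makes the incoming electron feel strong e⁻–e⁻ repulsion, so Cl actually releases more energy on gaining an electron.
Approximate values (kJ/mol): B 27, F 328, Si 134, Cl 349.
So from lowest to highest: B < Si < F < Cl.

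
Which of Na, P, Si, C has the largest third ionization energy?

Consider each +2 ion: Na²⁺ is already 1 electron into the core; P²⁺ still has 3 valence electrons; Si²⁺ still has 2 valence electrons; C²⁺ still has 2 valence electrons.
Pulling an electron out of a noble-gas core costs far more than removing a remaining valence electron, so Na sits at the high end of IE_3.
Valence configurations: P²⁺ [Ne]3s²3p¹, Si²⁺ [Ne]3s², C²⁺ [He]2s².
P²⁺ loses a lone 3p electron whereas Si²⁺ must break into a filled 3s² pair, so IE_3(Si) > IE_3(P) even though P has the higher nuclear charge.
Tabulated IE_3 (kJ/mol): Na 6910, P 2914, Si 3232, C 4620.
So the third ionization energies run P < Si < C < Na.

Na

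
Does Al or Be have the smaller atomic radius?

Be

Be is in period 2, group 2; Al is in period 3, group 13.
Radius decreases left→right (rising Z_eff, same n) and increases top→bottom (higher n).
These sit on a diagonal, where the across-period and down-group effects partly cancel.
Al > Be: the two effects oppose for this pair; the down-group effect wins (126 vs 102 pm).
Tabulated atomic radius (pm): Be 102, Al 126.
So Be has the smaller atomic radius (Be < Al).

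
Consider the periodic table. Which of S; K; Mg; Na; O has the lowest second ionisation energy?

IE_2 is the cost of taking one more electron from the +1 cation: S⁺ still has 5 valence electrons; K⁺ is the bare [Ar] core; Mg⁺ still has 1 valence electron; Na⁺ is the bare [Ne] core; O⁺ still has 5 valence electrons.
Usually core removal costs more than valence removal, but here the competition is close: a tightly held n=2 valence electron can cost more to remove than an n=3 core electron, so the actual values have to decide it.
Valence configurations: S⁺ [Ne]3s²3p³, Mg⁺ [Ne]3s¹, O⁺ [He]2s²2p³.
The numbers (kJ/mol): S 2252, K 3052, Mg 1451, Na 4562, O 3388.
Overall IE_2 order: Mg < S < K < O < Na.

Mg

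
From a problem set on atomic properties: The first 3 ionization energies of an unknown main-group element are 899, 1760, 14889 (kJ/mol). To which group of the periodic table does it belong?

Group 2

Look for the largest jump between consecutive ionization energies: IE3/IE2 ≈ 8.5, far larger than any earlier ratio.
That jump marks the point where a core electron is being removed. So the atom has 2 valence electrons.
A main-group element with 2 valence electrons is in group 2.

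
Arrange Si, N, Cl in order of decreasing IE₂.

After 1 electron has been removed, what remains? Si⁺ still has 3 valence electrons; N⁺ still has 4 valence electrons; Cl⁺ still has 6 valence electrons.
All are still removing valence electrons, so compare the +1 ions as you would atoms: IE_2 generally rises across a period (higher Z_eff) and falls down a group (larger shell), subject to the usual subshell exceptions.
Valence configurations: Si⁺ [Ne]3s²3p¹, N⁺ [He]2s²2p², Cl⁺ [Ne]3s²3p⁴.
Tabulated IE_2 (kJ/mol): Si 1577, N 2856, Cl 2298.
So the second ionization energies run Si < Cl < N.

N, Cl, Si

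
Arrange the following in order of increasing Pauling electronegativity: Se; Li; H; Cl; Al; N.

Li < Al < H < Se < N < Cl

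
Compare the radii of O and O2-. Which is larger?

O2-

Forming O2- adds 2 electrons to O. More electron–electron repulsion in the same shell, with unchanged nuclear charge, lets the cloud expand.
An anion is larger than its parent atom: O2- > O.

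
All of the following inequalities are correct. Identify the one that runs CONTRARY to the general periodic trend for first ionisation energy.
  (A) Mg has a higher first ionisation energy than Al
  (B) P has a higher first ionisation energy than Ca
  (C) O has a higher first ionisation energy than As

The general trend: first ionisation energy increases across a period and decreases down a group.
(A) Mg (period 3, group 2) vs Al (period 3, group 13): the stated order contradicts the simple trend.
(B) P (period 3, group 15) vs Ca (period 4, group 2): the stated order agrees with the simple trend.
(C) O (period 2, group 16) vs As (period 4, group 15): the stated order agrees with the simple trend.
The exception is (A): Al's single 3p electron is easier to remove than one from Mg's filled 3s².

(A)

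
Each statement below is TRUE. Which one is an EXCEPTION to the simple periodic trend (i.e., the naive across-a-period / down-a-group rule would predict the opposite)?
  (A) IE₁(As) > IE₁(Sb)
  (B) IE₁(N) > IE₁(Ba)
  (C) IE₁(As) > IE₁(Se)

The general trend: IE₁ increases across a period and decreases down a group.
(A) As (period 4, group 15) vs Sb (period 5, group 15): the stated order agrees with the simple trend.
(B) N (period 2, group 15) vs Ba (period 6, group 2): the stated order agrees with the simple trend.
(C) As (period 4, group 15) vs Se (period 4, group 16): the stated order contradicts the simple trend.
The exception is (C): Se (4p⁴) ionizes more easily than half-filled As (4p³).

(C)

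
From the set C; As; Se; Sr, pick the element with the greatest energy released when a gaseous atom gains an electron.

Adding an electron releases more energy for atoms nearer the top right (short of the noble gases).
Here both period and group differ, so the two effects have to be weighed against each other.
As > Sr: relative to Sr, both the across-period and down-group shifts push As's electron affinity up.
C > As: the two effects oppose for this pair; the down-group effect wins (122 vs 78 kJ/mol).
Se > C: the two effects oppose for this pair; the across-period effect wins (195 vs 122 kJ/mol).
Tabulated electron affinity (kJ/mol): C 122, As 78, Se 195, Sr 5.
The greatest energy released when a gaseous atom gains an electron among these belongs to Se.

Se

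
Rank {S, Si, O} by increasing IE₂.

Si < S < O

The second ionization energy removes an electron from the +1 ion. For each element: S⁺ still has 5 valence electrons; Si⁺ still has 3 valence electrons; O⁺ still has 5 valence electrons.
All are still removing valence electrons, so compare the +1 ions as you would atoms: IE_2 generally rises across a period (higher Z_eff) and falls down a group (larger shell), subject to the usual subshell exceptions.
Valence configurations: S⁺ [Ne]3s²3p³, Si⁺ [Ne]3s²3p¹, O⁺ [He]2s²2p³.
Tabulated IE_2 (kJ/mol): S 2252, Si 1577, O 3388.
Hence IE_2: Si < S < O.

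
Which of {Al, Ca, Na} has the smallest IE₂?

Ca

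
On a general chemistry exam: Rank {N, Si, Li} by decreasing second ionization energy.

IE_2 is the cost of taking one more electron from the +1 cation: N⁺ still has 4 valence electrons; Si⁺ still has 3 valence electrons; Li⁺ is the bare [He] core.
Pulling an electron out of a noble-gas core costs far more than removing a remaining valence electron, so Li sits at the high end of IE_2.
Valence configurations: N⁺ [He]2s²2p², Si⁺ [Ne]3s²3p¹.
The numbers (kJ/mol): N 2856, Si 1577, Li 7298.
Overall IE_2 order: Si < N < Li.

Li > N > Si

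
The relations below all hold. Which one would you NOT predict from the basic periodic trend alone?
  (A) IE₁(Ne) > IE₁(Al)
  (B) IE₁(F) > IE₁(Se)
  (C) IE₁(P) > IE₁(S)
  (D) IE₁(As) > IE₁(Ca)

(C)

The general trend: first ionisation energy increases across a period and decreases down a group.
(A) Ne (period 2, group 18) vs Al (period 3, group 13): the stated order agrees with the simple trend.
(B) F (period 2, group 17) vs Se (period 4, group 16): the stated order agrees with the simple trend.
(C) P (period 3, group 15) vs S (period 3, group 16): the stated order contradicts the simple trend.
(D) As (period 4, group 15) vs Ca (period 4, group 2): the stated order agrees with the simple trend.
The exception is (C): S (3p⁴) ionizes more easily than half-filled P (3p³) because the paired 3p electron in S is pushed out by e⁻–e⁻ repulsion.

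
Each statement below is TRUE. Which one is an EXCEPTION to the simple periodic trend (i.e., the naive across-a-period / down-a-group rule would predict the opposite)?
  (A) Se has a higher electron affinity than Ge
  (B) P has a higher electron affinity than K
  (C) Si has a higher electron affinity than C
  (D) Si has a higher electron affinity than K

(C)

The general trend: electron affinity increases across a period and decreases down a group.
(A) Se (period 4, group 16) vs Ge (period 4, group 14): the stated order agrees with the simple trend.
(B) P (period 3, group 15) vs K (period 4, group 1): the stated order agrees with the simple trend.
(C) Si (period 3, group 14) vs C (period 2, group 14): the stated order contradicts the simple trend.
(D) Si (period 3, group 14) vs K (period 4, group 1): the stated order agrees with the simple trend.
The exception is (C): Si's larger, more diffuse 3p orbitals accept an added electron slightly more readily than C's compact 2p.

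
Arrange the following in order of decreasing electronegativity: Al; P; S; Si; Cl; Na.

Na is in period 3, group 1; Al is in period 3, group 13; Si is in period 3, group 14; P is in period 3, group 15; S is in period 3, group 16; Cl is in period 3, group 17.
Electronegativity increases across a period and decreases down a group, tracking effective nuclear charge and atomic size.
All lie in period 3, so electronegativity increases left to right.
So from highest to lowest: Cl > S > P > Si > Al > Na.

Cl, S, P, Si, Al, Na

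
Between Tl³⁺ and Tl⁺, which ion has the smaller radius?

Tl³⁺

Both ions have Z = 81 protons, but Tl³⁺ has lost more electrons, so its remaining electrons feel a larger effective nuclear charge per electron and are pulled in more tightly.
Higher positive charge → smaller ion, so Tl⁺ > Tl³⁺.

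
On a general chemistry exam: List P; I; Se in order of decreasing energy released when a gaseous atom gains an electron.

P is in period 3, group 15; Se is in period 4, group 16; I is in period 5, group 17.
EA tends to increase across a period and decrease down a group, though the pattern is less regular than for IE or radius.
These sit on a diagonal, where the across-period and down-group effects partly cancel.
Se > P: the two effects oppose for this pair; the across-period effect wins (195 vs 72 kJ/mol).
I > Se: the two effects oppose for this pair; the across-period effect wins (295 vs 195 kJ/mol).
Approximate values (kJ/mol): P 72, Se 195, I 295.
So from highest to lowest: I > Se > P.

I, Se, P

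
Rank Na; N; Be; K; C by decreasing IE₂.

Na, K, N, C, Be

The second ionization energy removes an electron from the +1 ion. For each element: Na⁺ is the bare [Ne] core; N⁺ still has 4 valence electrons; Be⁺ still has 1 valence electron; K⁺ is the bare [Ar] core; C⁺ still has 3 valence electrons.
Pulling an electron out of a noble-gas core costs far more than removing a remaining valence electron, so K and Na sit at the high end of IE_2.
Valence configurations: N⁺ [He]2s²2p², Be⁺ [He]2s¹, C⁺ [He]2s²2p¹.
The numbers (kJ/mol): Na 4562, N 2856, Be 1757, K 3052, C 2353.
So the second ionization energies run Be < C < N < K < Na.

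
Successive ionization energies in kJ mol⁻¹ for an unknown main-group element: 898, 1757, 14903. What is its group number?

Look for the largest jump between consecutive ionization energies: IE3/IE2 ≈ 8.5, far larger than any earlier ratio.
That jump marks the point where a core electron is being removed. So the atom has 2 valence electrons.
A main-group element with 2 valence electrons is in group 2.

Group 2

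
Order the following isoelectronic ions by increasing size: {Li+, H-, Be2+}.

Be2+ < Li+ < H-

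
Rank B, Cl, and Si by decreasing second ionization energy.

IE_2 is the cost of taking one more electron from the +1 cation: B⁺ still has 2 valence electrons; Cl⁺ still has 6 valence electrons; Si⁺ still has 3 valence electrons.
All are still removing valence electrons, so compare the +1 ions as you would atoms: IE_2 generally rises across a period (higher Z_eff) and falls down a group (larger shell), subject to the usual subshell exceptions.
Valence configurations: B⁺ [He]2s², Cl⁺ [Ne]3s²3p⁴, Si⁺ [Ne]3s²3p¹.
The numbers (kJ/mol): B 2427, Cl 2298, Si 1577.
Hence IE_2: Si < Cl < B.

B > Cl > Si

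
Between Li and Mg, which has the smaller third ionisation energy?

Mg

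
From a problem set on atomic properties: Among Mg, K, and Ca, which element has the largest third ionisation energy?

IE_3 is the cost of taking one more electron from the +2 cation: Mg²⁺ is the bare [Ne] core; K²⁺ is already 1 electron into the core; Ca²⁺ is the bare [Ar] core.
All of these are removing an electron from a noble-gas core or deeper; the smaller core (lower principal quantum number) is held far more tightly, and within a period the higher nuclear charge binds the same core more tightly.
Tabulated IE_3 (kJ/mol): Mg 7733, K 4420, Ca 4912.
Overall IE_3 order: K < Ca < Mg.

Mg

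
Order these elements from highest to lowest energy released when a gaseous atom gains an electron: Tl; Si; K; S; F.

F is in period 2, group 17; Si is in period 3, group 14; S is in period 3, group 16; K is in period 4, group 1; Tl is in period 6, group 13.
Electron affinity generally becomes more exothermic across a period toward the halogens and less exothermic down a group.
Neither a single period nor a single group — weigh both effects.
K > Tl: the two effects oppose for this pair; the down-group effect wins (48 vs 19 kJ/mol).
Si > K: relative to K, both the across-period and down-group shifts push Si's electron affinity up.
S > Si: S lies to the right of Si in period 3, so the across-period effect alone puts S higher.
F > S: both effects reinforce here, so F is clearly the higher of the two.
Tabulated electron affinity (kJ/mol): F 328, Si 134, S 200, K 48, Tl 19.
So from highest to lowest: F > S > Si > K > Tl.

F, S, Si, K, Tl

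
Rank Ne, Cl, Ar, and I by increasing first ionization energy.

I, Cl, Ar, Ne

Ne is in period 2, group 18; Cl is in period 3, group 17; Ar is in period 3, group 18; I is in period 5, group 17.
IE₁ increases left→right with effective nuclear charge and decreases top→bottom as the valence shell moves farther out.
Here both period and group differ, so the two effects have to be weighed against each other.
Cl > I: Cl sits above I in group 17, so the down-group effect alone puts Cl higher.
Ar > Cl: both are in period 3; the period trend gives Ar the larger value.
Ne > Ar: they share group 18; the group trend gives Ne the larger value.
Tabulated first ionization energy (kJ/mol): Ne 2081, Cl 1251, Ar 1521, I 1008.
So from lowest to highest: I < Cl < Ar < Ne.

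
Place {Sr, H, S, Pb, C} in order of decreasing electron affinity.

S > C > H > Pb > Sr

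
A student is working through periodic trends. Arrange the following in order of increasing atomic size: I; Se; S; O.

O is in period 2, group 16; S is in period 3, group 16; Se is in period 4, group 16; I is in period 5, group 17.
Across a period the added protons contract the valence shell; down a group each new principal shell makes the atom larger.
Neither a single period nor a single group — weigh both effects.
S > O: S sits below O in group 16, so the down-group effect alone puts S larger.
Se > S: they share group 16; the group trend gives Se the larger value.
I > Se: the two effects oppose for this pair; the down-group effect wins (133 vs 116 pm).
For reference (pm): O 63, S 103, Se 116, I 133.
So from smallest to largest: O < S < Se < I.

O < S < Se < I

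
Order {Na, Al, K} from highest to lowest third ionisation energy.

Na, K, Al

Consider each +2 ion: Na²⁺ is already 1 electron into the core; Al²⁺ still has 1 valence electron; K²⁺ is already 1 electron into the core.
Breaking into a closed-shell core is much more expensive than removing a leftover valence electron — K and Na have the largest IE_3 here.
Approximate IE_3 values (kJ/mol): Na 6910, Al 2745, K 4420.
Overall IE_3 order: Al < K < Na.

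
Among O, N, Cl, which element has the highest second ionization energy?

O

After 1 electron has been removed, what remains? O⁺ still has 5 valence electrons; N⁺ still has 4 valence electrons; Cl⁺ still has 6 valence electrons.
All are still removing valence electrons, so compare the +1 ions as you would atoms: IE_2 generally rises across a period (higher Z_eff) and falls down a group (larger shell), subject to the usual subshell exceptions.
Valence configurations: O⁺ [He]2s²2p³, N⁺ [He]2s²2p², Cl⁺ [Ne]3s²3p⁴.
Tabulated IE_2 (kJ/mol): O 3388, N 2856, Cl 2298.
Overall IE_2 order: Cl < N < O.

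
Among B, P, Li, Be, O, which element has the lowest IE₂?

Be

The second ionization energy removes an electron from the +1 ion. For each element: B⁺ still has 2 valence electrons; P⁺ still has 4 valence electrons; Li⁺ is the bare [He] core; Be⁺ still has 1 valence electron; O⁺ still has 5 valence electrons.
Pulling an electron out of a noble-gas core costs far more than removing a remaining valence electron, so Li sits at the high end of IE_2.
Valence configurations: B⁺ [He]2s², P⁺ [Ne]3s²3p², Be⁺ [He]2s¹, O⁺ [He]2s²2p³.
Tabulated IE_2 (kJ/mol): B 2427, P 1907, Li 7298, Be 1757, O 3388.
So the second ionization energies run Be < P < B < O < Li.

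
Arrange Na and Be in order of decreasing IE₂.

Na > Be

After 1 electron has been removed, what remains? Na⁺ is the bare [Ne] core; Be⁺ still has 1 valence electron.
Breaking into a closed-shell core is much more expensive than removing a leftover valence electron — Na has the largest IE_2 here.
Tabulated IE_2 (kJ/mol): Na 4562, Be 1757.
So the second ionization energies run Be < Na.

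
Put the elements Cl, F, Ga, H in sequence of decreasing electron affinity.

Cl > F > H > Ga

H is in period 1, group 1; F is in period 2, group 17; Cl is in period 3, group 17; Ga is in period 4, group 13.
EA tends to increase across a period and decrease down a group, though the pattern is less regular than for IE or radius.
Neither a single period nor a single group — weigh both effects.
H > Ga: the two effects oppose for this pair; the down-group effect wins (73 vs 29 kJ/mol).
F > H: period and group pull opposite ways; the across-period shift dominates (328 vs 73 kJ/mol).
Cl > F: this pair runs against the simple trend — see the exception note.
Note the exception: Cl has a higher electron affinity than F, contrary to the simple trend — F's small 2p subshell makes the incoming electron feel strong e⁻–e⁻ repulsion, so Cl actually releases more energy on gaining an electron.
Tabulated electron affinity (kJ/mol): H 73, F 328, Cl 349, Ga 29.
So from highest to lowest: Cl > F > H > Ga.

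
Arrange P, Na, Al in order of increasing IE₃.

Al < P < Na

The third ionization energy removes an electron from the +2 ion. For each element: P²⁺ still has 3 valence electrons; Na²⁺ is already 1 electron into the core; Al²⁺ still has 1 valence electron.
Breaking into a closed-shell core is much more expensive than removing a leftover valence electron — Na has the largest IE_3 here.
Valence configurations: P²⁺ [Ne]3s²3p¹, Al²⁺ [Ne]3s¹.
The numbers (kJ/mol): P 2914, Na 6910, Al 2745.
Hence IE_3: Al < P < Na.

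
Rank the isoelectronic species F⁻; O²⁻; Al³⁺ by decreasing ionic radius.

O²⁻ > F⁻ > Al³⁺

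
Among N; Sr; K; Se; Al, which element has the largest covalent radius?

N is in period 2, group 15; Al is in period 3, group 13; K is in period 4, group 1; Se is in period 4, group 16; Sr is in period 5, group 2.
Across a period the added protons contract the valence shell; down a group each new principal shell makes the atom larger.
Here both period and group differ, so the two effects have to be weighed against each other.
Se > N: the two effects oppose for this pair; the down-group effect wins (116 vs 71 pm).
Al > Se: period and group pull opposite ways; the across-period shift dominates (126 vs 116 pm).
Sr > Al: both effects reinforce here, so Sr is clearly the larger of the two.
K > Sr: period and group pull opposite ways; the across-period shift dominates (196 vs 185 pm).
For reference (pm): N 71, Al 126, K 196, Se 116, Sr 185.
The largest covalent radius among these belongs to K.

K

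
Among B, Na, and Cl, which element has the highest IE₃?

After 2 electrons have been removed, what remains? B²⁺ still has 1 valence electron; Na²⁺ is already 1 electron into the core; Cl²⁺ still has 5 valence electrons.
Breaking into a closed-shell core is much more expensive than removing a leftover valence electron — Na has the largest IE_3 here.
Valence configurations: B²⁺ [He]2s¹, Cl²⁺ [Ne]3s²3p³.
Approximate IE_3 values (kJ/mol): B 3660, Na 6910, Cl 3822.
Overall IE_3 order: B < Cl < Na.

Na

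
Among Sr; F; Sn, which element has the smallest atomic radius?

F

F is in period 2, group 17; Sr is in period 5, group 2; Sn is in period 5, group 14.
Radius decreases left→right (rising Z_eff, same n) and increases top→bottom (higher n).
Neither a single period nor a single group — weigh both effects.
Sn > F: relative to F, both the across-period and down-group shifts push Sn's atomic radius up.
Sr > Sn: both are in period 5; the period trend gives Sr the larger value.
Tabulated atomic radius (pm): F 64, Sr 185, Sn 140.
The smallest atomic radius among these belongs to F.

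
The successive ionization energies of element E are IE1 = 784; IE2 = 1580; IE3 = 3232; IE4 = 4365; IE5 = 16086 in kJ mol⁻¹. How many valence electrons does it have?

4

Look for the largest jump between consecutive ionization energies: IE5/IE4 ≈ 3.7, far larger than any earlier ratio.
That jump marks the point where a core electron is being removed. So the atom has 4 valence electrons.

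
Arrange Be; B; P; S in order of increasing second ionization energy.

Be < P < S < B

After 1 electron has been removed, what remains? Be⁺ still has 1 valence electron; B⁺ still has 2 valence electrons; P⁺ still has 4 valence electrons; S⁺ still has 5 valence electrons.
All are still removing valence electrons, so compare the +1 ions as you would atoms: IE_2 generally rises across a period (higher Z_eff) and falls down a group (larger shell), subject to the usual subshell exceptions.
Valence configurations: Be⁺ [He]2s¹, B⁺ [He]2s², P⁺ [Ne]3s²3p², S⁺ [Ne]3s²3p³.
The numbers (kJ/mol): Be 1757, B 2427, P 1907, S 2252.
Putting it together, IE_2: Be < P < S < B.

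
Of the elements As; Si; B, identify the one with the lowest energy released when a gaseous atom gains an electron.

B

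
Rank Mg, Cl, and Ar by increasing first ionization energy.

Mg is in period 3, group 2; Cl is in period 3, group 17; Ar is in period 3, group 18.
First ionization energy rises across a period (greater Z_eff holds electrons more tightly) and falls down a group (valence electrons are farther from the nucleus).
All lie in period 3, so first ionization energy increases left to right.
So from lowest to highest: Mg < Cl < Ar.

Mg < Cl < Ar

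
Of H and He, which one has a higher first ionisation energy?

H is in period 1, group 1; He is in period 1, group 18.
IE₁ increases left→right with effective nuclear charge and decreases top→bottom as the valence shell moves farther out.
All lie in period 1, so first ionization energy increases left to right.
So He has the higher first ionisation energy (He > H).

He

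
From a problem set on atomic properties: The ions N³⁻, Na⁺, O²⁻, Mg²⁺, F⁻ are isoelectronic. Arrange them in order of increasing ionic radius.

All of these have 10 electrons, so size is governed by nuclear charge alone: the more protons, the stronger the pull on the same electron cloud, and the smaller the ion.
Nuclear charges: Mg²⁺ (Z=12), Na⁺ (Z=11), F⁻ (Z=9), O²⁻ (Z=8), N³⁻ (Z=7).
Smallest to largest: Mg²⁺ < Na⁺ < F⁻ < O²⁻ < N³⁻.

Mg²⁺ < Na⁺ < F⁻ < O²⁻ < N³⁻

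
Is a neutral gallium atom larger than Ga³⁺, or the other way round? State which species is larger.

Forming Ga³⁺ removes 3 electrons from Ga. Fewer electrons for the same nuclear charge means less shielding and a higher Z_eff on the remaining electrons, and for main-group metals the entire outer shell is lost.
A cation is smaller than its parent atom: Ga³⁺ < Ga.

Ga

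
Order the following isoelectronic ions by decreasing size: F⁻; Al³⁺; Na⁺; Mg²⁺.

F⁻ > Na⁺ > Mg²⁺ > Al³⁺

All of these have 10 electrons, so size is governed by nuclear charge alone: the more protons, the stronger the pull on the same electron cloud, and the smaller the ion.
Nuclear charges: Al³⁺ (Z=13), Mg²⁺ (Z=12), Na⁺ (Z=11), F⁻ (Z=9).
Largest to smallest: F⁻ > Na⁺ > Mg²⁺ > Al³⁺.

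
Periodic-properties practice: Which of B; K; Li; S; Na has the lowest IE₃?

The third ionization energy removes an electron from the +2 ion. For each element: B²⁺ still has 1 valence electron; K²⁺ is already 1 electron into the core; Li²⁺ is already 1 electron into the core; S²⁺ still has 4 valence electrons; Na²⁺ is already 1 electron into the core.
Core electrons are held far more tightly than valence electrons, so K, Na and Li top the IE_3 order.
Valence configurations: B²⁺ [He]2s¹, S²⁺ [Ne]3s²3p².
Approximate IE_3 values (kJ/mol): B 3660, K 4420, Li 11815, S 3357, Na 6910.
Overall IE_3 order: S < B < K < Na < Li.

S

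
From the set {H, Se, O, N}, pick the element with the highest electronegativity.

Electronegativity increases across a period and decreases down a group, tracking effective nuclear charge and atomic size.
Here both period and group differ, so the two effects have to be weighed against each other.
Se > H: period and group pull opposite ways; the across-period shift dominates (2.55 vs 2.20).
N > Se: the two effects oppose for this pair; the down-group effect wins (3.04 vs 2.55).
O > N: both are in period 2; the period trend gives O the larger value.
Tabulated electronegativity (Pauling): H 2.20, N 3.04, O 3.44, Se 2.55.
The highest electronegativity among these belongs to O.

O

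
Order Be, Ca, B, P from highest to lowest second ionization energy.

B > P > Be > Ca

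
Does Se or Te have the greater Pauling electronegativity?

Se is in period 4, group 16; Te is in period 5, group 16.
EN rises left→right (higher Z_eff, smaller atoms) and falls top→bottom (larger, more shielded atoms).
All are in group 16, so electronegativity increases up the group.
So Se has the greater Pauling electronegativity (Se > Te).

Se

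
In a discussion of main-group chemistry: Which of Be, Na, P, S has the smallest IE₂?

IE_2 is the cost of taking one more electron from the +1 cation: Be⁺ still has 1 valence electron; Na⁺ is the bare [Ne] core; P⁺ still has 4 valence electrons; S⁺ still has 5 valence electrons.
Pulling an electron out of a noble-gas core costs far more than removing a remaining valence electron, so Na sits at the high end of IE_2.
Valence configurations: Be⁺ [He]2s¹, P⁺ [Ne]3s²3p², S⁺ [Ne]3s²3p³.
Tabulated IE_2 (kJ/mol): Be 1757, Na 4562, P 1907, S 2252.
Hence IE_2: Be < P < S < Na.

Be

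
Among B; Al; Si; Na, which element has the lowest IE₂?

Si

After 1 electron has been removed, what remains? B⁺ still has 2 valence electrons; Al⁺ still has 2 valence electrons; Si⁺ still has 3 valence electrons; Na⁺ is the bare [Ne] core.
Core electrons are held far more tightly than valence electrons, so Na tops the IE_2 order.
Valence configurations: B⁺ [He]2s², Al⁺ [Ne]3s², Si⁺ [Ne]3s²3p¹.
Si⁺ loses a lone 3p electron whereas Al⁺ must break into a filled 3s² pair, so IE_2(Al) > IE_2(Si) even though Si has the higher nuclear charge.
Tabulated IE_2 (kJ/mol): B 2427, Al 1817, Si 1577, Na 4562.
Hence IE_2: Si < Al < B < Na.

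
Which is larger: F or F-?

F-

Forming F- adds 1 electron to F. More electron–electron repulsion in the same shell, with unchanged nuclear charge, lets the cloud expand.
An anion is larger than its parent atom: F- > F.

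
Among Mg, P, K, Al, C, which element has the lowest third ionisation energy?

Al

Consider each +2 ion: Mg²⁺ is the bare [Ne] core; P²⁺ still has 3 valence electrons; K²⁺ is already 1 electron into the core; Al²⁺ still has 1 valence electron; C²⁺ still has 2 valence electrons.
Usually core removal costs more than valence removal, but here the competition is close: a tightly held n=2 valence electron can cost more to remove than an n=3 core electron, so the actual values have to decide it.
Valence configurations: P²⁺ [Ne]3s²3p¹, Al²⁺ [Ne]3s¹, C²⁺ [He]2s².
Approximate IE_3 values (kJ/mol): Mg 7733, P 2914, K 4420, Al 2745, C 4620.
Putting it together, IE_3: Al < P < K < C < Mg.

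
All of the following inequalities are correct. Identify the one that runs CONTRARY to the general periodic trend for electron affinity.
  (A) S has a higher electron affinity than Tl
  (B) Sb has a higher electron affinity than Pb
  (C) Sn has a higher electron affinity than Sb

(C)

The general trend: electron affinity increases across a period and decreases down a group.
(A) S (period 3, group 16) vs Tl (period 6, group 13): the stated order agrees with the simple trend.
(B) Sb (period 5, group 15) vs Pb (period 6, group 14): the stated order agrees with the simple trend.
(C) Sn (period 5, group 14) vs Sb (period 5, group 15): the stated order contradicts the simple trend.
The exception is (C): adding an electron to Sb's half-filled 5p³ is unfavourable, so Sn has the more exothermic EA.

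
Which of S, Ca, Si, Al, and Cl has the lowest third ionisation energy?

Al

The third ionization energy removes an electron from the +2 ion. For each element: S²⁺ still has 4 valence electrons; Ca²⁺ is the bare [Ar] core; Si²⁺ still has 2 valence electrons; Al²⁺ still has 1 valence electron; Cl²⁺ still has 5 valence electrons.
Breaking into a closed-shell core is much more expensive than removing a leftover valence electron — Ca has the largest IE_3 here.
Valence configurations: S²⁺ [Ne]3s²3p², Si²⁺ [Ne]3s², Al²⁺ [Ne]3s¹, Cl²⁺ [Ne]3s²3p³.
The numbers (kJ/mol): S 3357, Ca 4912, Si 3232, Al 2745, Cl 3822.
Putting it together, IE_3: Al < Si < S < Cl < Ca.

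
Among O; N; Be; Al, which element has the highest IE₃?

Be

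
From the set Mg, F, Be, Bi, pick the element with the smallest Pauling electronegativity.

Be is in period 2, group 2; F is in period 2, group 17; Mg is in period 3, group 2; Bi is in period 6, group 15.
EN rises left→right (higher Z_eff, smaller atoms) and falls top→bottom (larger, more shielded atoms).
Neither a single period nor a single group — weigh both effects.
Be > Mg: Be sits above Mg in group 2, so the down-group effect alone puts Be higher.
Bi > Be: period and group pull opposite ways; the across-period shift dominates (2.02 vs 1.57).
F > Bi: relative to Bi, both the across-period and down-group shifts push F's electronegativity up.
Tabulated electronegativity (Pauling): Be 1.57, F 3.98, Mg 1.31, Bi 2.02.
The smallest Pauling electronegativity among these belongs to Mg.

Mg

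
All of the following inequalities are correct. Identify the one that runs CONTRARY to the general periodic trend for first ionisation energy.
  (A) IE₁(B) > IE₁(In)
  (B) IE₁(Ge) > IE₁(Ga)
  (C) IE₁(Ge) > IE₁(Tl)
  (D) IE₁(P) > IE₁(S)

The general trend: first ionisation energy increases across a period and decreases down a group.
(A) B (period 2, group 13) vs In (period 5, group 13): the stated order agrees with the simple trend.
(B) Ge (period 4, group 14) vs Ga (period 4, group 13): the stated order agrees with the simple trend.
(C) Ge (period 4, group 14) vs Tl (period 6, group 13): the stated order agrees with the simple trend.
(D) P (period 3, group 15) vs S (period 3, group 16): the stated order contradicts the simple trend.
The exception is (D): S (3p⁴) ionizes more easily than half-filled P (3p³) because the paired 3p electron in S is pushed out by e⁻–e⁻ repulsion.

(D)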